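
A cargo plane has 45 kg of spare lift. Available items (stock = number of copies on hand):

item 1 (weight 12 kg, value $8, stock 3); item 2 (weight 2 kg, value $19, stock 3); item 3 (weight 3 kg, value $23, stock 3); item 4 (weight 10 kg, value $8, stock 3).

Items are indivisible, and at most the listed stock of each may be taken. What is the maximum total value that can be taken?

$150

Top feasible selections:
- 3×item 2 + 3×item 3 + 3×item 4: weight 45, value 150
- 3×item 2 + 3×item 3 + 2×item 4: weight 35, value 142
- 1×item 1 + 3×item 2 + 3×item 3 + 1×item 4: weight 37, value 142
Best: $150.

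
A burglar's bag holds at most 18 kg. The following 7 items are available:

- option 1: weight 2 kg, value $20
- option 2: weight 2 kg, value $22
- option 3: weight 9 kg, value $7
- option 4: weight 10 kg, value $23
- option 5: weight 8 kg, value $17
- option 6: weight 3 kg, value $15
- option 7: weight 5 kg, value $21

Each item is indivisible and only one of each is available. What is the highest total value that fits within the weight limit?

Check high-value combinations within 18 kg:
- option 1+option 2+option 4+option 6: weight 2+2+10+3=17, value 20+22+23+15=80
- option 1+option 2+option 5+option 7: weight 2+2+8+5=17, value 20+22+17+21=80
- option 1+option 2+option 6+option 7: weight 2+2+3+5=12, value 20+22+15+21=78
- option 2+option 5+option 6+option 7: weight 2+8+3+5=18, value 22+17+15+21=75
- option 1+option 2+option 5+option 6: weight 2+2+8+3=15, value 20+22+17+15=74
Best: $80.

$80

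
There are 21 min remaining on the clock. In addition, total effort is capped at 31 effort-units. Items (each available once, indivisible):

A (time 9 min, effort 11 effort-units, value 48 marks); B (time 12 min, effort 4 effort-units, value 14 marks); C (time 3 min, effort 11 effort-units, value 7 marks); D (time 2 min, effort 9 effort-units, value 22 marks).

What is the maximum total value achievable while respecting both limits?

Feasible sets respecting both limits:
- A+C+D: time 14, effort 31, value 77
- A+D: time 11, effort 20, value 70
- A+B: time 21, effort 15, value 62
- A+C: time 12, effort 22, value 55
Best: 77 marks.

77 marks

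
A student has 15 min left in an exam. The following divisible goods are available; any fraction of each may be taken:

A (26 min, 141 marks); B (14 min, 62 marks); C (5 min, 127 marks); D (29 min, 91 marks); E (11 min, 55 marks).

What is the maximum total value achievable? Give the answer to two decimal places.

Take in order of value per unit:
- C (127/5 per unit): all 5 → value 127, running total 127.00
- A (141/26 per unit): 10 of 26 → value 10×141/26 = 54.2308, running total 181.23
Total 181.23.

181.23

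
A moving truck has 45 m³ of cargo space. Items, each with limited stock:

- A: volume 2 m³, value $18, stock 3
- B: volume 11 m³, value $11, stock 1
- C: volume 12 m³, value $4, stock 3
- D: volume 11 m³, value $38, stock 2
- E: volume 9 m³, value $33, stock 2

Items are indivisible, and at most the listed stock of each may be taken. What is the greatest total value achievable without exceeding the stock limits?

Best selections within volume 45 and stock limits:
- 2×A + 2×D + 2×E: volume 44, value 178
- 3×A + 2×D + 1×E: volume 37, value 163
- 1×A + 2×D + 2×E: volume 42, value 160
Best: $178.

$178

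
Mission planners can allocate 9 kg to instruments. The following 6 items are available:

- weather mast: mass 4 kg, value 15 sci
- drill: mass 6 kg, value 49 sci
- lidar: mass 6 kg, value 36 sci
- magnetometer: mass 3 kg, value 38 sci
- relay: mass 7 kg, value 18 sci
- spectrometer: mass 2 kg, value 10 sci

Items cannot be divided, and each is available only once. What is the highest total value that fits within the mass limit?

Check high-value combinations within 9 kg:
- drill+magnetometer: mass 6+3=9, value 49+38=87
- lidar+magnetometer: mass 6+3=9, value 36+38=74
- weather mast+magnetometer+spectrometer: mass 4+3+2=9, value 15+38+10=63
Best: 87 sci.

87 sci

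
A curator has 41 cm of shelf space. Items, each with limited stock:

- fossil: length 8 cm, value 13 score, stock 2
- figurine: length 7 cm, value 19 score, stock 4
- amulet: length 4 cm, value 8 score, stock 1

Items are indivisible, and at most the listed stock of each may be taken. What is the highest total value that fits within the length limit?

97 score

Top feasible selections:
- 1×fossil + 4×figurine + 1×amulet: length 40, value 97
- 2×fossil + 3×figurine + 1×amulet: length 41, value 91
- 1×fossil + 4×figurine: length 36, value 89
- 4×figurine + 1×amulet: length 32, value 84
Best: 97 score.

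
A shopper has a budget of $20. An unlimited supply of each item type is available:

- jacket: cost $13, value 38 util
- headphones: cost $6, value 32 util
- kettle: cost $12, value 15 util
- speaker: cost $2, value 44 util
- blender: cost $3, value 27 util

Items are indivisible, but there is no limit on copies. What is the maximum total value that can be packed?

440 util

Best value-per-unit is speaker at 44/2, and filling with it alone uses cost 10×2=20. No mix of the others beats 10×44 = 440.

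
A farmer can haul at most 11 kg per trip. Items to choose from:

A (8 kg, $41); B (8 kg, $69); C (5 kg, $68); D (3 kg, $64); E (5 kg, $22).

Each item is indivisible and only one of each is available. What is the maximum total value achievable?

$133

Check high-value combinations within 11 kg:
- B+D: weight 8+3=11, value 69+64=133
- C+D: weight 5+3=8, value 68+64=132
- A+D: weight 8+3=11, value 41+64=105
- C+E: weight 5+5=10, value 68+22=90
Best: $133.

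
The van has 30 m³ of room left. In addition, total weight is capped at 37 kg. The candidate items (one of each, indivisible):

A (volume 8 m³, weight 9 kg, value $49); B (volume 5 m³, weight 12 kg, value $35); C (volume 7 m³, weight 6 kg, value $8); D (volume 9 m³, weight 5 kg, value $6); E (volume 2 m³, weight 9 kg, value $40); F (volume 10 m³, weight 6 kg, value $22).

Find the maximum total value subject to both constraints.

Feasible sets respecting both limits:
- A+B+E+F: volume 25, weight 36, value 146
- A+B+C+E: volume 22, weight 36, value 132
- A+B+D+E: volume 24, weight 35, value 130
- A+B+E: volume 15, weight 30, value 124
Best: $146.

$146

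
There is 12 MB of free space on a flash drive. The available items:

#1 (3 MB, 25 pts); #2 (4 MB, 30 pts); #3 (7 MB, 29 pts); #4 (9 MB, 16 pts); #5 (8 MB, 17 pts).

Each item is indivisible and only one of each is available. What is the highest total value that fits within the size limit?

59 pts

This is a 0/1 knapsack; check combinations near the capacity.
- #2+#3: size 4+7=11, value 30+29=59
- #1+#2: size 3+4=7, value 25+30=55
- #1+#3: size 3+7=10, value 25+29=54
Best: 59 pts.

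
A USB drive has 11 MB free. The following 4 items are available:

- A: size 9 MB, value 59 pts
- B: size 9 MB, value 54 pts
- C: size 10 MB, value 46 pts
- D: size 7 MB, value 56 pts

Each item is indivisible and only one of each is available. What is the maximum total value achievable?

Check high-value combinations within 11 MB:
- A: size 9, value 59
- D: size 7, value 56
- B: size 9, value 54
- C: size 10, value 46
Best: 59 pts.

59 pts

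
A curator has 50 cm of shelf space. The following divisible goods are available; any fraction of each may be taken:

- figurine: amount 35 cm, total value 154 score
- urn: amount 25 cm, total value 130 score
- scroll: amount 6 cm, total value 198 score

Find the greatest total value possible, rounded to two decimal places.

Take in order of value per unit:
- scroll (198/6 per unit): all 6 → value 198, running total 198.00
- urn (130/25 per unit): all 25 → value 130, running total 328.00
- figurine (154/35 per unit): 19 of 35 → value 19×154/35 = 83.6000, running total 411.60
Total 411.60.

411.60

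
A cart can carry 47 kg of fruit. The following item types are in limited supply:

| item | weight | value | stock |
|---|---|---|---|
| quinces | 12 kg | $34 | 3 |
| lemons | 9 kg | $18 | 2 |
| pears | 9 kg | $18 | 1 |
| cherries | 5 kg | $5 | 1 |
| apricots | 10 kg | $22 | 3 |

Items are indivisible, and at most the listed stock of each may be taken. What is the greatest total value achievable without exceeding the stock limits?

Best selections within weight 47 and stock limits:
- 3×quinces + 1×apricots: weight 46, value 124
- 3×quinces + 1×pears: weight 45, value 120
- 3×quinces + 1×lemons: weight 45, value 120
Best: $124.

$124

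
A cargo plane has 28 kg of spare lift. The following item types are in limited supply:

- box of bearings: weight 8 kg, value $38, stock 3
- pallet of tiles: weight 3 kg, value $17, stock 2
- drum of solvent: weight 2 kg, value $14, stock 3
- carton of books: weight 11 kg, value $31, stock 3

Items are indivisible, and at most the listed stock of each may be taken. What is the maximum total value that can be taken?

$152

Best selections within weight 28 and stock limits:
- 2×box of bearings + 2×pallet of tiles + 3×drum of solvent: weight 28, value 152
- 3×box of bearings + 2×drum of solvent: weight 28, value 142
Best: $152.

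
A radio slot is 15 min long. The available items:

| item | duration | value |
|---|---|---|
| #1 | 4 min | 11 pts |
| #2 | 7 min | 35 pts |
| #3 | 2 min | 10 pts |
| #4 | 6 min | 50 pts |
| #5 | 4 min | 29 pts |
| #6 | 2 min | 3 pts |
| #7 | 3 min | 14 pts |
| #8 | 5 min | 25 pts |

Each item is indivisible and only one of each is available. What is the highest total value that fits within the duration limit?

This is a 0/1 knapsack; check combinations near the capacity.
- #4+#5+#8: duration 6+4+5=15, value 50+29+25=104
- #3+#4+#5+#7: duration 2+6+4+3=15, value 10+50+29+14=103
- #4+#5+#6+#7: duration 6+4+2+3=15, value 50+29+3+14=96
- #2+#3+#4: duration 7+2+6=15, value 35+10+50=95
- #4+#5+#7: duration 6+4+3=13, value 50+29+14=93
Best: 104 pts.

104 pts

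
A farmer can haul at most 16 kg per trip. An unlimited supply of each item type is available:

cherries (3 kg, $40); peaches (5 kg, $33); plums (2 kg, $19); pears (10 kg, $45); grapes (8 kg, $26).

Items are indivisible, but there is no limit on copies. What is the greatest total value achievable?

$200

Best value-per-unit is cherries at 40/3, and filling with it alone uses weight 5×3=15. No mix of the others beats 5×40 = 200.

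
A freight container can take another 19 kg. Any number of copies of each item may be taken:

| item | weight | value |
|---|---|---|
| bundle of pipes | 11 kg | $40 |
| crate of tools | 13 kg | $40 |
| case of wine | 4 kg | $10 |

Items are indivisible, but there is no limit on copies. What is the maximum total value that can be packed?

Best value-per-unit is bundle of pipes at 40/11; filling with it alone gives 1×40 = 40.
Optimal mix: 1×bundle of pipes + 2×case of wine → weight 19, value 60.

$60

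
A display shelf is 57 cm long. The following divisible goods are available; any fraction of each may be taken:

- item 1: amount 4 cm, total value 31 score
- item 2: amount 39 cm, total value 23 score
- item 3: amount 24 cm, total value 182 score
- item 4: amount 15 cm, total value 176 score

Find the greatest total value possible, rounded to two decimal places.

397.26

Take in order of value per unit:
- item 4 (176/15 per unit): all 15 → value 176, running total 176.00
- item 1 (31/4 per unit): all 4 → value 31, running total 207.00
- item 3 (182/24 per unit): all 24 → value 182, running total 389.00
- item 2 (23/39 per unit): 14 of 39 → value 14×23/39 = 8.2564, running total 397.26
Total 397.26.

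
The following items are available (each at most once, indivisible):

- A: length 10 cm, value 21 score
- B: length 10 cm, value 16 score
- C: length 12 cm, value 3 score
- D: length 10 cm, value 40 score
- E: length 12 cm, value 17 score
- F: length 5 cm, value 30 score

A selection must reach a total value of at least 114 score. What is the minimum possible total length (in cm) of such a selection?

Subsets with value ≥ 114, sorted by total length:
- A+B+D+E+F: length 47, value 124
- A+B+C+D+E+F: length 59, value 127
Minimum length: 47 cm.

47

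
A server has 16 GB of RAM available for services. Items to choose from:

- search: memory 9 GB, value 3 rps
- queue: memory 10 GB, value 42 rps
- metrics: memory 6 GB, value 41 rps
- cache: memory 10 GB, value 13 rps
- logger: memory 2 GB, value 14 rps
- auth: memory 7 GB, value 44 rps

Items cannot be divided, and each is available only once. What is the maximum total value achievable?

99 rps

Check high-value combinations within 16 GB:
- metrics+logger+auth: memory 6+2+7=15, value 41+14+44=99
- metrics+auth: memory 6+7=13, value 41+44=85
- queue+metrics: memory 10+6=16, value 42+41=83
- logger+auth: memory 2+7=9, value 14+44=58
- queue+logger: memory 10+2=12, value 42+14=56
Best: 99 rps.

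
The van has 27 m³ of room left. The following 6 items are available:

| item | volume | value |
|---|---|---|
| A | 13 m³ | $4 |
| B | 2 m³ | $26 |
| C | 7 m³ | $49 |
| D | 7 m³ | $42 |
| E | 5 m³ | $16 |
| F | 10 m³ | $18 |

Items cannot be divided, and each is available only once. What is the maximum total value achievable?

Check high-value combinations within 27 m³:
- B+C+D+F: volume 2+7+7+10=26, value 26+49+42+18=135
- B+C+D+E: volume 2+7+7+5=21, value 26+49+42+16=133
- B+C+D: volume 2+7+7=16, value 26+49+42=117
Best: $135.

$135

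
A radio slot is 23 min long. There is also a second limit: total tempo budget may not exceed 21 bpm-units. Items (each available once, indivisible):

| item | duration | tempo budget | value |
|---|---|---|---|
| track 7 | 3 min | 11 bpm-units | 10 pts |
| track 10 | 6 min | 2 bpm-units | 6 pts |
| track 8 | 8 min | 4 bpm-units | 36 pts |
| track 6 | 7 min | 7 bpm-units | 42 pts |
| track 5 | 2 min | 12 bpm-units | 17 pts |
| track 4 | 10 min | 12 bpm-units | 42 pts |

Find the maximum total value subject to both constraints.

90 pts

Feasible sets respecting both limits:
- track 10+track 6+track 4: duration 23, tempo budget 21, value 90
- track 10+track 8+track 6: duration 21, tempo budget 13, value 84
- track 6+track 4: duration 17, tempo budget 19, value 84
- track 8+track 6: duration 15, tempo budget 11, value 78
Best: 90 pts.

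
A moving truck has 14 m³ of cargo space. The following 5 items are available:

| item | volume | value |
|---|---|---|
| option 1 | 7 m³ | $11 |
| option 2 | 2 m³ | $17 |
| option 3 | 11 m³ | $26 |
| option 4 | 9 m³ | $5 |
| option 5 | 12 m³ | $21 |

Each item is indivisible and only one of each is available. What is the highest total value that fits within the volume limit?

$43

This is a 0/1 knapsack; check combinations near the capacity.
- option 2+option 3: volume 2+11=13, value 17+26=43
- option 2+option 5: volume 2+12=14, value 17+21=38
- option 1+option 2: volume 7+2=9, value 11+17=28
- option 3: volume 11, value 26
- option 2+option 4: volume 2+9=11, value 17+5=22
Best: $43.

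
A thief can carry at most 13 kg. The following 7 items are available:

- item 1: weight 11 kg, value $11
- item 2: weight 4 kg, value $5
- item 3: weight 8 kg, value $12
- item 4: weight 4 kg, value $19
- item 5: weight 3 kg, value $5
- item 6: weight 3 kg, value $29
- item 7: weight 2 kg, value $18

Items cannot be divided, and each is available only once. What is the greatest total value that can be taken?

$71

Check high-value combinations within 13 kg:
- item 4+item 5+item 6+item 7: weight 4+3+3+2=12, value 19+5+29+18=71
- item 2+item 4+item 6+item 7: weight 4+4+3+2=13, value 5+19+29+18=71
- item 4+item 6+item 7: weight 4+3+2=9, value 19+29+18=66
- item 3+item 6+item 7: weight 8+3+2=13, value 12+29+18=59
Best: $71.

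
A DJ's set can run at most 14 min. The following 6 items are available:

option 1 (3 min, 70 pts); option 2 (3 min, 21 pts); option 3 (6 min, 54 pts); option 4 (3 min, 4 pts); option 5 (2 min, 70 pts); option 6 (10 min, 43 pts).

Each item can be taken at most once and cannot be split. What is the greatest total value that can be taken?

Check high-value combinations within 14 min:
- option 1+option 2+option 3+option 5: duration 3+3+6+2=14, value 70+21+54+70=215
- option 1+option 3+option 4+option 5: duration 3+6+3+2=14, value 70+54+4+70=198
- option 1+option 3+option 5: duration 3+6+2=11, value 70+54+70=194
Best: 215 pts.

215 pts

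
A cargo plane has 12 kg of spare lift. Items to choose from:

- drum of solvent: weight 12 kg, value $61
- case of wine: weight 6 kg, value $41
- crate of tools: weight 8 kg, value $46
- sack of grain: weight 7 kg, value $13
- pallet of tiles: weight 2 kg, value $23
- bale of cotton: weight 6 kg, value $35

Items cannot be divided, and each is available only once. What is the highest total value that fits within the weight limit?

Check high-value combinations within 12 kg:
- case of wine+bale of cotton: weight 6+6=12, value 41+35=76
- crate of tools+pallet of tiles: weight 8+2=10, value 46+23=69
- case of wine+pallet of tiles: weight 6+2=8, value 41+23=64
- drum of solvent: weight 12, value 61
Best: $76.

$76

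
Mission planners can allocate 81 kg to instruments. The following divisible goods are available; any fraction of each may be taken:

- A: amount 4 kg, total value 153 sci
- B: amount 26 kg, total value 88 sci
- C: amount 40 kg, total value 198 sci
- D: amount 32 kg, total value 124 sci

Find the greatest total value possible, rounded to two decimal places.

Take in order of value per unit:
- A (153/4 per unit): all 4 → value 153, running total 153.00
- C (198/40 per unit): all 40 → value 198, running total 351.00
- D (124/32 per unit): all 32 → value 124, running total 475.00
- B (88/26 per unit): 5 of 26 → value 5×88/26 = 16.9231, running total 491.92
Total 491.92.

491.92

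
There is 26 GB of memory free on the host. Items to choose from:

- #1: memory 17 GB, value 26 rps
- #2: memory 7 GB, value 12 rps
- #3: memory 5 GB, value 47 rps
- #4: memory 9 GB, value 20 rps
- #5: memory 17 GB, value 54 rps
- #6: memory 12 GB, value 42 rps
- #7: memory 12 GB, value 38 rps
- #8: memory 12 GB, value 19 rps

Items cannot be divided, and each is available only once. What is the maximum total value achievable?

This is a 0/1 knapsack; check combinations near the capacity.
- #3+#4+#6: memory 5+9+12=26, value 47+20+42=109
- #3+#4+#7: memory 5+9+12=26, value 47+20+38=105
- #3+#5: memory 5+17=22, value 47+54=101
Best: 109 rps.

109 rps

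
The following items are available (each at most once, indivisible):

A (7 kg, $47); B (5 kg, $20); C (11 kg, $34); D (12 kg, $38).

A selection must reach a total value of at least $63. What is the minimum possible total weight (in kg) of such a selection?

Subsets with value ≥ 63, sorted by total weight:
- A+B: weight 12, value 67
- A+C: weight 18, value 81
- A+D: weight 19, value 85
Minimum weight: 12 kg.

12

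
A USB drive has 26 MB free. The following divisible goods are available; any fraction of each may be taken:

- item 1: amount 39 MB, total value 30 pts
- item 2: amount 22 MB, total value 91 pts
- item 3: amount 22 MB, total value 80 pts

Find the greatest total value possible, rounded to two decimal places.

Take in order of value per unit:
- item 2 (91/22 per unit): all 22 → value 91, running total 91.00
- item 3 (80/22 per unit): 4 of 22 → value 4×80/22 = 14.5455, running total 105.55
Total 105.55.

105.55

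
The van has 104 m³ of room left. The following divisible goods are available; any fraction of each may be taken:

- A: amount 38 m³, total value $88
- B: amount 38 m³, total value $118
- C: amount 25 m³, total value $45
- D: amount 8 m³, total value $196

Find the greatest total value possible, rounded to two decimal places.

Take in order of value per unit:
- D (196/8 per unit): all 8 → value 196, running total 196.00
- B (118/38 per unit): all 38 → value 118, running total 314.00
- A (88/38 per unit): all 38 → value 88, running total 402.00
- C (45/25 per unit): 20 of 25 → value 20×45/25 = 36.0000, running total 438.00
Total 438.00.

438.00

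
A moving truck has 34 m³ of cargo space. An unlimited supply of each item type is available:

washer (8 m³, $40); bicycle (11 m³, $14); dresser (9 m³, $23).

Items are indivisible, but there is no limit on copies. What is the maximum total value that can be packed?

Best value-per-unit is washer at 40/8, and filling with it alone uses volume 4×8=32. No mix of the others beats 4×40 = 160.

$160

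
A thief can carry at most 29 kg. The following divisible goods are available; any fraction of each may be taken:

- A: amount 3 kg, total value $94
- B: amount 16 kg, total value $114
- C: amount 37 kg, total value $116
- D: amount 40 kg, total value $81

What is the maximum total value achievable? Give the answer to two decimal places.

Take in order of value per unit:
- A (94/3 per unit): all 3 → value 94, running total 94.00
- B (114/16 per unit): all 16 → value 114, running total 208.00
- C (116/37 per unit): 10 of 37 → value 10×116/37 = 31.3514, running total 239.35
Total 239.35.

239.35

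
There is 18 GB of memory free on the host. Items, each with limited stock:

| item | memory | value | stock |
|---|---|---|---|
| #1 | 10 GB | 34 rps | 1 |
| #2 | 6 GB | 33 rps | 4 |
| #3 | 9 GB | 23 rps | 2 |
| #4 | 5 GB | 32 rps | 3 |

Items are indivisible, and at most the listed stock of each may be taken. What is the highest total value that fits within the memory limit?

Top feasible selections:
- 3×#2: memory 18, value 99
- 2×#2 + 1×#4: memory 17, value 98
- 1×#2 + 2×#4: memory 16, value 97
Best: 99 rps.

99 rps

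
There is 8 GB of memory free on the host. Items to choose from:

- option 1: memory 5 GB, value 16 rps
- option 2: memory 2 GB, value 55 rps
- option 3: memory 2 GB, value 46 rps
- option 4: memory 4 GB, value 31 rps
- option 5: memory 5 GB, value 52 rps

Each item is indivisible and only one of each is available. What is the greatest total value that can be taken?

132 rps

Check high-value combinations within 8 GB:
- option 2+option 3+option 4: memory 2+2+4=8, value 55+46+31=132
- option 2+option 5: memory 2+5=7, value 55+52=107
- option 2+option 3: memory 2+2=4, value 55+46=101
Best: 132 rps.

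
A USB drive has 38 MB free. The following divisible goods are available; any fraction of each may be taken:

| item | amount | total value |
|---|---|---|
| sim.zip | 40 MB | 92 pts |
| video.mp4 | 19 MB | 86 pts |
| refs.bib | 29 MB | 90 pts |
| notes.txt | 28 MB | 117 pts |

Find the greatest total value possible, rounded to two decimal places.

165.39

Take in order of value per unit:
- video.mp4 (86/19 per unit): all 19 → value 86, running total 86.00
- notes.txt (117/28 per unit): 19 of 28 → value 19×117/28 = 79.3929, running total 165.39
Total 165.39.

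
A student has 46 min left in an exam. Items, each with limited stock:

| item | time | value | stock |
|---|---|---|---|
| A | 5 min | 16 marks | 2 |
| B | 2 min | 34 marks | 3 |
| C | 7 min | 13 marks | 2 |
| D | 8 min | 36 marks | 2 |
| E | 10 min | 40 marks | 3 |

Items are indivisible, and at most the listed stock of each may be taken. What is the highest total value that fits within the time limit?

258 marks

Best selections within time 46 and stock limits:
- 3×B + 1×D + 3×E: time 44, value 258
- 3×B + 2×D + 2×E: time 42, value 254
- 2×A + 3×B + 3×E: time 46, value 254
Best: 258 marks.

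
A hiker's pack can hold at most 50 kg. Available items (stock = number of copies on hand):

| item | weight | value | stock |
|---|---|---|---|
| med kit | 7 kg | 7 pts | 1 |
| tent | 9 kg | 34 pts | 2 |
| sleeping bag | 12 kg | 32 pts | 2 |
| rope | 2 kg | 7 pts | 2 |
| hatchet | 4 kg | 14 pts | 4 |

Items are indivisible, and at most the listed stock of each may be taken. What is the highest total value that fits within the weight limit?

170 pts

Best selections within weight 50 and stock limits:
- 2×tent + 1×sleeping bag + 2×rope + 4×hatchet: weight 50, value 170
- 2×tent + 1×sleeping bag + 1×rope + 4×hatchet: weight 48, value 163
Best: 170 pts.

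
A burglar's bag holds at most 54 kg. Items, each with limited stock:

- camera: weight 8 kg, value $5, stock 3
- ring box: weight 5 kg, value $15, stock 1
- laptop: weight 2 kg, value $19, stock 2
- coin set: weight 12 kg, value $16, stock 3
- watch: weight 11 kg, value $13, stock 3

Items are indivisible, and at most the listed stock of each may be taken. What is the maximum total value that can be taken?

Best selections within weight 54 and stock limits:
- 1×ring box + 2×laptop + 1×coin set + 3×watch: weight 54, value 108
- 1×camera + 1×ring box + 2×laptop + 3×coin set: weight 53, value 106
- 1×camera + 1×ring box + 2×laptop + 2×coin set + 1×watch: weight 52, value 103
- 1×ring box + 2×laptop + 3×coin set: weight 45, value 101
Best: $108.

$108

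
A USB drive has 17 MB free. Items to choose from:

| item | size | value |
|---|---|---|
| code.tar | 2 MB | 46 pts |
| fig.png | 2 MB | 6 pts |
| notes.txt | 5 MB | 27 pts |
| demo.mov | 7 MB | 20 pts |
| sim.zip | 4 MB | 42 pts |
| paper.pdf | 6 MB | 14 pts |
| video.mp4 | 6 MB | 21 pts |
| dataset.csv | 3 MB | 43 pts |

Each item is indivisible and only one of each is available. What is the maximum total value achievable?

164 pts

This is a 0/1 knapsack; check combinations near the capacity.
- code.tar+fig.png+notes.txt+sim.zip+dataset.csv: size 2+2+5+4+3=16, value 46+6+27+42+43=164
- code.tar+notes.txt+sim.zip+dataset.csv: size 2+5+4+3=14, value 46+27+42+43=158
- code.tar+fig.png+sim.zip+video.mp4+dataset.csv: size 2+2+4+6+3=17, value 46+6+42+21+43=158
Best: 164 pts.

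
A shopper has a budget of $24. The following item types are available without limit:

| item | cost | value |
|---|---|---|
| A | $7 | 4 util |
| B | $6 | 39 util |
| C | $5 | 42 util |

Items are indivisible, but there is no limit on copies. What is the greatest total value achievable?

168 util

Best value-per-unit is C at 42/5, and filling with it alone uses cost 4×5=20. No mix of the others beats 4×42 = 168.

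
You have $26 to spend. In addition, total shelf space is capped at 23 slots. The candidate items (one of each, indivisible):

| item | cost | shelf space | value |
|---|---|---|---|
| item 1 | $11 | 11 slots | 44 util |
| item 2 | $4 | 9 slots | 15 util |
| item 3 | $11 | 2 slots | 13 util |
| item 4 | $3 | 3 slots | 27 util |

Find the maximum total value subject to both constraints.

Feasible sets respecting both limits:
- item 1+item 2+item 4: cost 18, shelf space 23, value 86
- item 1+item 3+item 4: cost 25, shelf space 16, value 84
- item 1+item 2+item 3: cost 26, shelf space 22, value 72
Best: 86 util.

86 util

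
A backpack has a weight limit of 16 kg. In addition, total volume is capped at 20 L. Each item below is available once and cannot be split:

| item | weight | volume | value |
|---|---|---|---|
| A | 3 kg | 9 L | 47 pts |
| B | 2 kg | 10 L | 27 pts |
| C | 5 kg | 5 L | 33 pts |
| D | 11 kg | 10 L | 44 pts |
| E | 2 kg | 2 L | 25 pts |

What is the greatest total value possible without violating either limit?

Feasible sets respecting both limits:
- A+C+E: weight 10, volume 16, value 105
- A+D: weight 14, volume 19, value 91
- B+C+E: weight 9, volume 17, value 85
Best: 105 pts.

105 pts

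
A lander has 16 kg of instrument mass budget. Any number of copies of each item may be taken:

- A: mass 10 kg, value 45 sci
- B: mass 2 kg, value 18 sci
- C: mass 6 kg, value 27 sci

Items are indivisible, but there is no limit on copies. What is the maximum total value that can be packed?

144 sci

Best value-per-unit is B at 18/2, and filling with it alone uses mass 8×2=16. No mix of the others beats 8×18 = 144.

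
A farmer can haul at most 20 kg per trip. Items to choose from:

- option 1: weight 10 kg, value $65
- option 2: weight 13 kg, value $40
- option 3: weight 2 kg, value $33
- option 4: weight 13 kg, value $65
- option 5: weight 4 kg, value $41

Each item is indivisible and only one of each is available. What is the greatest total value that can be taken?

Check high-value combinations within 20 kg:
- option 1+option 3+option 5: weight 10+2+4=16, value 65+33+41=139
- option 3+option 4+option 5: weight 2+13+4=19, value 33+65+41=139
- option 2+option 3+option 5: weight 13+2+4=19, value 40+33+41=114
Best: $139.

$139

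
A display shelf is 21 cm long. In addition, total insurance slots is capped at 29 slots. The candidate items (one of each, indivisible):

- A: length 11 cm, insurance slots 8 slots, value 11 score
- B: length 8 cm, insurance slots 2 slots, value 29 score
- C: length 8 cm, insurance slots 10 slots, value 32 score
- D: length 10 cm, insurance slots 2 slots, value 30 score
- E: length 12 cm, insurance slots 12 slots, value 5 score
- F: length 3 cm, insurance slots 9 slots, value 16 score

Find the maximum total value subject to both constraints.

Feasible sets respecting both limits:
- C+D+F: length 21, insurance slots 21, value 78
- B+C+F: length 19, insurance slots 21, value 77
- B+D+F: length 21, insurance slots 13, value 75
Best: 78 score.

78 score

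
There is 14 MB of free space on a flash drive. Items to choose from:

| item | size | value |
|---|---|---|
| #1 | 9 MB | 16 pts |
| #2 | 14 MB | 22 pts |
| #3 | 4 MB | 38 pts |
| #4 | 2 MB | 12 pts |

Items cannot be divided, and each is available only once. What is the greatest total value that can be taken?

54 pts

Check high-value combinations within 14 MB:
- #1+#3: size 9+4=13, value 16+38=54
- #3+#4: size 4+2=6, value 38+12=50
- #3: size 4, value 38
- #1+#4: size 9+2=11, value 16+12=28
- #2: size 14, value 22
Best: 54 pts.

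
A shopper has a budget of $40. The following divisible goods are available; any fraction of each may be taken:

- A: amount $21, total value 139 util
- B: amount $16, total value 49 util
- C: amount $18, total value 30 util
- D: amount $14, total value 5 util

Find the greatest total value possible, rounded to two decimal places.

193.00

Take in order of value per unit:
- A (139/21 per unit): all 21 → value 139, running total 139.00
- B (49/16 per unit): all 16 → value 49, running total 188.00
- C (30/18 per unit): 3 of 18 → value 3×30/18 = 5.0000, running total 193.00
Total 193.00.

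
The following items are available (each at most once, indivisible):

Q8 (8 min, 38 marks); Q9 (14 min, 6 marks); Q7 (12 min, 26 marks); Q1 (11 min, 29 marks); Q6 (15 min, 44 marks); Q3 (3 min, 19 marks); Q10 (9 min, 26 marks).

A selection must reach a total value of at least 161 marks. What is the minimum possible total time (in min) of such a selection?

Subsets with value ≥ 161, sorted by total time:
- Q8+Q7+Q1+Q6+Q10: time 55, value 163
- Q8+Q7+Q1+Q6+Q3+Q10: time 58, value 182
- Q8+Q9+Q1+Q6+Q3+Q10: time 60, value 162
Minimum time: 55 min.

55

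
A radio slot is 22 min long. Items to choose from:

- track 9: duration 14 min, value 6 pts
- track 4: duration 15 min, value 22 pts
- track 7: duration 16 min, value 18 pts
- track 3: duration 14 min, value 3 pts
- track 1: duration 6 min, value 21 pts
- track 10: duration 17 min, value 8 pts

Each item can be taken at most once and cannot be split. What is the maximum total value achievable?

This is a 0/1 knapsack; check combinations near the capacity.
- track 4+track 1: duration 15+6=21, value 22+21=43
- track 7+track 1: duration 16+6=22, value 18+21=39
- track 9+track 1: duration 14+6=20, value 6+21=27
Best: 43 pts.

43 pts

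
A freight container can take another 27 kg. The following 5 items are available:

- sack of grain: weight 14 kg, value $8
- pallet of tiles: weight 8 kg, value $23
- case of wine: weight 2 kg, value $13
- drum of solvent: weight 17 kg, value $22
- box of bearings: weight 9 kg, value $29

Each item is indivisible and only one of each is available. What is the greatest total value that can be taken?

Check high-value combinations within 27 kg:
- pallet of tiles+case of wine+box of bearings: weight 8+2+9=19, value 23+13+29=65
- pallet of tiles+case of wine+drum of solvent: weight 8+2+17=27, value 23+13+22=58
- pallet of tiles+box of bearings: weight 8+9=17, value 23+29=52
Best: $65.

$65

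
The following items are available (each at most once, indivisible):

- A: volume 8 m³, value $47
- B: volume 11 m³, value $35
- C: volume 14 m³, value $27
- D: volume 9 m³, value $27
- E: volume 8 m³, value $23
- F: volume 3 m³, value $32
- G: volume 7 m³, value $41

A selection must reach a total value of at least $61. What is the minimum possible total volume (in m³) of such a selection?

10

Subsets with value ≥ 61, sorted by total volume:
- F+G: volume 10, value 73
- A+F: volume 11, value 79
- B+F: volume 14, value 67
- A+G: volume 15, value 88
Minimum volume: 10 m³.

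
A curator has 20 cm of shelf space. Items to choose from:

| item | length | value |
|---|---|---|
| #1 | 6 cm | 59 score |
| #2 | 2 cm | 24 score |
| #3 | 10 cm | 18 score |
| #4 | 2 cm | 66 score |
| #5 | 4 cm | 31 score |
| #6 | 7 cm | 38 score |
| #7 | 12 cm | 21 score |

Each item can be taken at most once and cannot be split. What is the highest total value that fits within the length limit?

Check high-value combinations within 20 cm:
- #1+#4+#5+#6: length 6+2+4+7=19, value 59+66+31+38=194
- #1+#2+#4+#6: length 6+2+2+7=17, value 59+24+66+38=187
- #1+#2+#4+#5: length 6+2+2+4=14, value 59+24+66+31=180
Best: 194 score.

194 score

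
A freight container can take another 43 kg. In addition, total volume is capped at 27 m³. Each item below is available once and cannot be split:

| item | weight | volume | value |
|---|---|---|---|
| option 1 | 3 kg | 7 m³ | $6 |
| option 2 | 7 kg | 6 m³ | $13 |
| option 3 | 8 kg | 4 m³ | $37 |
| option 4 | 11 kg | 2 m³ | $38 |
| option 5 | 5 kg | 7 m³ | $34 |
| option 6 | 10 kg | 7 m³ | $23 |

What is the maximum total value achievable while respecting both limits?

Feasible sets respecting both limits:
- option 2+option 3+option 4+option 5+option 6: weight 41, volume 26, value 145
- option 1+option 3+option 4+option 5+option 6: weight 37, volume 27, value 138
- option 3+option 4+option 5+option 6: weight 34, volume 20, value 132
Best: $145.

$145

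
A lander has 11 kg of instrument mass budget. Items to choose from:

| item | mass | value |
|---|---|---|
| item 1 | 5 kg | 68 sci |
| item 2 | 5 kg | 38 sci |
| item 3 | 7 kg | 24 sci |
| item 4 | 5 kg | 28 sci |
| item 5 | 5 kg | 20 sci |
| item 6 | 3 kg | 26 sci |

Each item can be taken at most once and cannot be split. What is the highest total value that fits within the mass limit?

106 sci

Check high-value combinations within 11 kg:
- item 1+item 2: mass 5+5=10, value 68+38=106
- item 1+item 4: mass 5+5=10, value 68+28=96
- item 1+item 6: mass 5+3=8, value 68+26=94
Best: 106 sci.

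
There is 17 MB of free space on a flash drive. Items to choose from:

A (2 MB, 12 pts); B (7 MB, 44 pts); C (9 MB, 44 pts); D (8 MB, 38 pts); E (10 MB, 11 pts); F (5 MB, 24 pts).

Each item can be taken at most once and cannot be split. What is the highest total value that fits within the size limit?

94 pts

Check high-value combinations within 17 MB:
- A+B+D: size 2+7+8=17, value 12+44+38=94
- B+C: size 7+9=16, value 44+44=88
- B+D: size 7+8=15, value 44+38=82
Best: 94 pts.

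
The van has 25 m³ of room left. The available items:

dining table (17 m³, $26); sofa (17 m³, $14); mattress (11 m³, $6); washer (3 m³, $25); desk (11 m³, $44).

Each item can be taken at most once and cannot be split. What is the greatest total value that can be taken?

$75

Check high-value combinations within 25 m³:
- mattress+washer+desk: volume 11+3+11=25, value 6+25+44=75
- washer+desk: volume 3+11=14, value 25+44=69
- dining table+washer: volume 17+3=20, value 26+25=51
- mattress+desk: volume 11+11=22, value 6+44=50
Best: $75.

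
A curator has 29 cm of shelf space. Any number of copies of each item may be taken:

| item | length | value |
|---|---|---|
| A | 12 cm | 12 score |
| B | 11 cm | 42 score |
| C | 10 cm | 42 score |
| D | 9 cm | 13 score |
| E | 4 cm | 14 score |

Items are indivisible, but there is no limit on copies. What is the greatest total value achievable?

112 score

Best value-per-unit is C at 42/10; filling with it alone gives 2×42 = 84.
Optimal mix: 1×B + 1×C + 2×E → length 29, value 112.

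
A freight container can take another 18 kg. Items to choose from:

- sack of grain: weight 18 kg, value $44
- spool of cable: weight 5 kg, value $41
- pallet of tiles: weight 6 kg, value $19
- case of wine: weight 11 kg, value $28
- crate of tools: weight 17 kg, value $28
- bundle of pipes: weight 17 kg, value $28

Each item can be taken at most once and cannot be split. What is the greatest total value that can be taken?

$69

Check high-value combinations within 18 kg:
- spool of cable+case of wine: weight 5+11=16, value 41+28=69
- spool of cable+pallet of tiles: weight 5+6=11, value 41+19=60
- pallet of tiles+case of wine: weight 6+11=17, value 19+28=47
- sack of grain: weight 18, value 44
Best: $69.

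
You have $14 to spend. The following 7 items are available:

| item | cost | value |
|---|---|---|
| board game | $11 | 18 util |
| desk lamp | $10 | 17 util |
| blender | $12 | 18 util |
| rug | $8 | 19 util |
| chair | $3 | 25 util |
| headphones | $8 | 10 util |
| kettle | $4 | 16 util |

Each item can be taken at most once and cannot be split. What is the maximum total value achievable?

Check high-value combinations within $14:
- rug+chair: cost 8+3=11, value 19+25=44
- board game+chair: cost 11+3=14, value 18+25=43
- desk lamp+chair: cost 10+3=13, value 17+25=42
- chair+kettle: cost 3+4=7, value 25+16=41
- chair+headphones: cost 3+8=11, value 25+10=35
Best: 44 util.

44 util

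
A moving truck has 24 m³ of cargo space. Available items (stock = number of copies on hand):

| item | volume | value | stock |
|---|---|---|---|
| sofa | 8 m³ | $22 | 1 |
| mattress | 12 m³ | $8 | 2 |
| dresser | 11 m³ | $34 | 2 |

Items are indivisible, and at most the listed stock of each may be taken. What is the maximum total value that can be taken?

Top feasible selections:
- 2×dresser: volume 22, value 68
- 1×sofa + 1×dresser: volume 19, value 56
- 1×mattress + 1×dresser: volume 23, value 42
- 1×dresser: volume 11, value 34
Best: $68.

$68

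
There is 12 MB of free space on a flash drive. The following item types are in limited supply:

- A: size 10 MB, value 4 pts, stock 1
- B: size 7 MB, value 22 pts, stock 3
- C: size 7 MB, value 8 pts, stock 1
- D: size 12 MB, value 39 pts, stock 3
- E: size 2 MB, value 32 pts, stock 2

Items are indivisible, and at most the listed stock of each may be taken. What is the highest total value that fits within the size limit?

Top feasible selections:
- 1×B + 2×E: size 11, value 86
- 1×C + 2×E: size 11, value 72
- 2×E: size 4, value 64
- 1×B + 1×E: size 9, value 54
Best: 86 pts.

86 pts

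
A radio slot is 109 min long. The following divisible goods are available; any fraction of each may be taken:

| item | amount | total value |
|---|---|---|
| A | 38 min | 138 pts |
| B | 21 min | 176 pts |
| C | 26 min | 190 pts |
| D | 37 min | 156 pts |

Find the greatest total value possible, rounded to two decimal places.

Take in order of value per unit:
- B (176/21 per unit): all 21 → value 176, running total 176.00
- C (190/26 per unit): all 26 → value 190, running total 366.00
- D (156/37 per unit): all 37 → value 156, running total 522.00
- A (138/38 per unit): 25 of 38 → value 25×138/38 = 90.7895, running total 612.79
Total 612.79.

612.79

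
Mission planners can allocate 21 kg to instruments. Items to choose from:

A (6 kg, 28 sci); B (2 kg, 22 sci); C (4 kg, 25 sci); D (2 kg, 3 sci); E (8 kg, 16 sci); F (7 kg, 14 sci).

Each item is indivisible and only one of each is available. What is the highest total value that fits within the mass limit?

92 sci

Check high-value combinations within 21 kg:
- A+B+C+D+F: mass 6+2+4+2+7=21, value 28+22+25+3+14=92
- A+B+C+E: mass 6+2+4+8=20, value 28+22+25+16=91
- A+B+C+F: mass 6+2+4+7=19, value 28+22+25+14=89
- A+B+C+D: mass 6+2+4+2=14, value 28+22+25+3=78
- B+C+E+F: mass 2+4+8+7=21, value 22+25+16+14=77
Best: 92 sci.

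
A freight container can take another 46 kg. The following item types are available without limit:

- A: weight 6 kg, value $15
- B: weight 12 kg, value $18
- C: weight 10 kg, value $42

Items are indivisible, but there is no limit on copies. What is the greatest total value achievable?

Best value-per-unit is C at 42/10; filling with it alone gives 4×42 = 168.
Optimal mix: 1×A + 4×C → weight 46, value 183.

$183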